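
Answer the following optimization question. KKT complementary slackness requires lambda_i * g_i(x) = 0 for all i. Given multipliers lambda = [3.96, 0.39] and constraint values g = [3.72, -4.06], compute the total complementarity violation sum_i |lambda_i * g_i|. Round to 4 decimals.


KKT complementary slackness check:
lambda_1 * g_1 = 3.96 * 3.72 = 14.7312
lambda_2 * g_2 = 0.39 * -4.06 = -1.5834
Total violation = 14.7312 + 1.5834 = 16.3146


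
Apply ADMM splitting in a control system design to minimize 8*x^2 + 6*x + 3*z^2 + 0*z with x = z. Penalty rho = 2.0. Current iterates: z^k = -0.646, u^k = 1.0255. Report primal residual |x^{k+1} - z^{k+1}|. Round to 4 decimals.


ADMM iteration with rho = 2.0, z^k = -0.646, u^k = 1.0255
Step 1: x-update.
Minimize 8*x^2 + 6*x + (2.0/2)*(x + 0.646 + 1.0255)^2
FOC: (2*8 + 2.0)*x = -6 + 2.0*(-0.646 - 1.0255)
x^{k+1} = -0.5191
Step 2: z-update.
Minimize 3*z^2 + 0*z + (2.0/2)*(-0.5191 - z + 1.0255)^2
FOC: (2*3 + 2.0)*z = 0 + 2.0*(-0.5191 + 1.0255)
z^{k+1} = 0.1266
Step 3: u-update.
u^{k+1} = 1.0255 - 0.5191 - 0.1266 = 0.3798
Step 4: Primal residual = |-0.5191 - 0.1266| = 0.6457


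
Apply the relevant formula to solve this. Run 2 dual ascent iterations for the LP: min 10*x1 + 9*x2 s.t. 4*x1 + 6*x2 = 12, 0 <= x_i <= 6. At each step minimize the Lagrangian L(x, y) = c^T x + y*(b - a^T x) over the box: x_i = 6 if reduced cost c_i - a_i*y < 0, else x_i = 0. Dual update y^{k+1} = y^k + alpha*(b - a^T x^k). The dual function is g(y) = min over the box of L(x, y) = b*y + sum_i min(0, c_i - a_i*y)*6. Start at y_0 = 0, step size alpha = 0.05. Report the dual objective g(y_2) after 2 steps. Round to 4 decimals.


Dual ascent for LP: min 10*x1 + 9*x2, 4*x1 + 6*x2 = 12, 0 <= x_i <= 6
Step 1: y^k = 0.0, reduced costs: (10.0, 9.0)
  x^k = (0.0, 0.0), subgradient = b - a^T x = 12.0
  y^{k+1} = 0.0 + 0.05*12.0 = 0.6
Step 2: y^k = 0.6, reduced costs: (7.6, 5.4)
  x^k = (0.0, 0.0), subgradient = b - a^T x = 12.0
  y^{k+1} = 0.6 + 0.05*12.0 = 1.2
Dual objective at y_2 = 1.2: reduced costs (5.2, 1.8), box minimizer x = (0.0, 0.0)
g(y_2) = b*y + (c1 - a1*y)*x1 + (c2 - a2*y)*x2 = 12*1.2 + 5.2*0.0 + 1.8*0.0 = 14.4 + 0.0 + 0.0 = 14.4


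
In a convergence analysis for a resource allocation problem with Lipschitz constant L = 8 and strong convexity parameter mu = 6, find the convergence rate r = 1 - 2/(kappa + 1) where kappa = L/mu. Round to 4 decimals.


Step 1: Compute the condition number.
kappa = L/mu = 8/6 = 1.3333
Step 2: Compute the convergence rate.
r = 1 - 2/(kappa + 1) = 1 - 2*mu/(L + mu) = (L - mu)/(L + mu) = 2/14 = 0.1429


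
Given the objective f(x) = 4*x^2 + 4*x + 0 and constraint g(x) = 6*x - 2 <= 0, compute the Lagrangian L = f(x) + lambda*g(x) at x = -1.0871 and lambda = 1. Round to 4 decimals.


Step 1: Evaluate f(x).
f(-1.0871) = 4*(-1.0871)^2 + 4*(-1.0871) + 0 = 0.3787
Step 2: Evaluate g(x).
g(-1.0871) = 6*-1.0871 - 2 = -8.5226
Step 3: Compute Lagrangian.
L = 0.3787 + 1*-8.5226 = -8.1439


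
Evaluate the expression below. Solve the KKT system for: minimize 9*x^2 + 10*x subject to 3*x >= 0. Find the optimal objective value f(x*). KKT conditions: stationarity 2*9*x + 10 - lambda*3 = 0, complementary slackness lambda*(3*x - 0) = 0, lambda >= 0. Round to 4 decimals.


Step 1: Try lambda = 0 (constraint inactive).
x_unc = -10/(2*9) = -0.5556
Check: 3*-0.5556 = -1.6668 < 0 -- violated!
Step 2: Constraint must be active: 3*x = 0
x* = 0/3 = 0.0
lambda = (2*9*0.0 + 10)/3 = 3.3333
Step 3: Compute optimal value.
f(x*) = 9*0.0^2 + 10*0.0 = 0.0


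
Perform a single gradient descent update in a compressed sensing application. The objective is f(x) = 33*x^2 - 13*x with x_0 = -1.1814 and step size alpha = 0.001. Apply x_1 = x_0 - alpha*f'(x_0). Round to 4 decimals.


We compute the gradient at x_0 and apply the update.
f'(x) = 66*x - 13
f'(-1.1814) = 66*-1.1814 - 13 = -90.9724
x_1 = -1.1814 - 0.001*-90.9724 = -1.0904


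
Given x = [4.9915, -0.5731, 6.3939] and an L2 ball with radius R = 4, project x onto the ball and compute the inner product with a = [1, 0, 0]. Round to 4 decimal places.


Step 1: Compute ||x|| (intermediates to 6 decimals).
||x|| = sqrt(4.9915^2 + (-0.5731)^2 + 6.3939^2) = 8.131757
Step 2: Project.
Since ||x|| > R, scale = R/||x|| = 4/8.131757 = 0.491899, proj(x) = scale * x
proj(x) = [2.455314, -0.281907, 3.145153]
Step 3: Dot product.
a^T * proj(x) = 1*2.455314 + 0*(-0.281907) + 0*3.145153 = 2.4553


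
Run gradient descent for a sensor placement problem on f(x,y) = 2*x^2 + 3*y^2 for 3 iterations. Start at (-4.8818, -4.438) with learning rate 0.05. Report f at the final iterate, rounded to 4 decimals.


Gradient descent on f(x,y) = 2*x^2 + 3*y^2.
Starting point: (-4.8818, -4.438), alpha = 0.05
Step 1: grad_x = 2*2*-4.8818 = -19.5272, grad_y = 2*3*-4.438 = -26.628
  x_1 = -4.8818 - 0.05*-19.5272 = -3.9054
  y_1 = -4.438 - 0.05*-26.628 = -3.1066
Step 2: grad_x = 2*2*-3.9054 = -15.6218, grad_y = 2*3*-3.1066 = -18.6396
  x_2 = -3.9054 - 0.05*-15.6218 = -3.1244
  y_2 = -3.1066 - 0.05*-18.6396 = -2.1746
Step 3: grad_x = 2*2*-3.1244 = -12.4974, grad_y = 2*3*-2.1746 = -13.0477
  x_3 = -3.1244 - 0.05*-12.4974 = -2.4995
  y_3 = -2.1746 - 0.05*-13.0477 = -1.5222
f(-2.4995, -1.5222) = 2*(-2.4995)^2 + 3*(-1.5222)^2 = 19.4464


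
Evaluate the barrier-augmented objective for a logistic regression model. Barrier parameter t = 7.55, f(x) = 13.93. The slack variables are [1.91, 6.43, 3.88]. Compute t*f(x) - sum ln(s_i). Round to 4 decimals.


Step 1: Compute log-barrier.
ln values: [0.6471, 1.861, 1.3558]
phi = -(0.6471 + 1.861 + 1.3558) = -3.8639
Step 2: Compute augmented objective.
t*f(x) = 7.55*13.93 = 105.1715
Total = 105.1715 - 3.8639 = 101.3076


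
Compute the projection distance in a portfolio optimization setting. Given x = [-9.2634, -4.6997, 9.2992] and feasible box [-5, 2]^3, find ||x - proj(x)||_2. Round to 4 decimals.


Project each component onto [-5, 2].
clip(-9.2634) = -5.0, clip(-4.6997) = -4.6997, clip(9.2992) = 2.0
Projection = [-5.0, -4.6997, 2.0]
Squared diffs: [18.1766, 0.0, 53.2783]
Distance = sqrt(71.4549) = 8.4531


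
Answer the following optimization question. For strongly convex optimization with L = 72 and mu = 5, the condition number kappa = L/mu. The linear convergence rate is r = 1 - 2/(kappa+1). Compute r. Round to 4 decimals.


Step 1: Compute the condition number.
kappa = L/mu = 72/5 = 14.4
Step 2: Compute the convergence rate.
r = 1 - 2/(kappa + 1) = 1 - 2*mu/(L + mu) = (L - mu)/(L + mu) = 67/77 = 0.8701


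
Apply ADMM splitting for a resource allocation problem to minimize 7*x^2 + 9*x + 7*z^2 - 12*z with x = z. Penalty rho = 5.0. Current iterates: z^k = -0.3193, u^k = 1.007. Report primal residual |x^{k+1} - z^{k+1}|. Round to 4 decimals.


ADMM iteration with rho = 5.0, z^k = -0.3193, u^k = 1.007
Step 1: x-update.
Minimize 7*x^2 + 9*x + (5.0/2)*(x + 0.3193 + 1.007)^2
FOC: (2*7 + 5.0)*x = -9 + 5.0*(-0.3193 - 1.007)
x^{k+1} = -0.8227
Step 2: z-update.
Minimize 7*z^2 - 12*z + (5.0/2)*(-0.8227 - z + 1.007)^2
FOC: (2*7 + 5.0)*z = 12 + 5.0*(-0.8227 + 1.007)
z^{k+1} = 0.6801
Step 3: u-update.
u^{k+1} = 1.007 - 0.8227 - 0.6801 = -0.4958
Step 4: Primal residual = |-0.8227 - 0.6801| = 1.5028


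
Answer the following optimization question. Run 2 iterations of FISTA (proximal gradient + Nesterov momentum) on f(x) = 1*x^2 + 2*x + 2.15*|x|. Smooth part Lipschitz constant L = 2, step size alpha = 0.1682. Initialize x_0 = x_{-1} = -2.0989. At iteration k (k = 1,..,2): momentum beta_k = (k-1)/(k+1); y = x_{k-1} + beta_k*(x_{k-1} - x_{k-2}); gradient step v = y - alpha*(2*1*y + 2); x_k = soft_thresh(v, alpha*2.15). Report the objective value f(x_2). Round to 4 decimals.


FISTA on f(x) = 1*x^2 + 2*x + 2.15*|x|
L = 2, alpha = 0.1682
Iteration 1: beta = 0.0, y = -2.0989 + 0.0*(-2.0989 + 2.0989) = -2.0989
  grad(y) = -2.1978, v = y - alpha*grad = -1.7292
  prox(v) = soft_thresh(-1.7292, 0.3616) = -1.3676
Iteration 2: beta = 0.3333, y = -1.3676 + 0.3333*(-1.3676 + 2.0989) = -1.1238
  grad(y) = -0.2477, v = y - alpha*grad = -1.0822
  prox(v) = soft_thresh(-1.0822, 0.3616) = -0.7205
f(x_2) = 1*(-0.7205)^2 + 2*(-0.7205) + 2.15*|-0.7205| = 0.6273


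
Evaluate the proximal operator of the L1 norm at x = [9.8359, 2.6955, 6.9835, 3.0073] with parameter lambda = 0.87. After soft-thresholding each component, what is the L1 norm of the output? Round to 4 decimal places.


Soft-thresholding with lambda = 0.87:
prox(9.8359) = sign(9.8359)*max(|9.8359| - 0.87, 0) = 8.9659
prox(2.6955) = sign(2.6955)*max(|2.6955| - 0.87, 0) = 1.8255
prox(6.9835) = sign(6.9835)*max(|6.9835| - 0.87, 0) = 6.1135
prox(3.0073) = sign(3.0073)*max(|3.0073| - 0.87, 0) = 2.1373
prox(x) = [8.9659, 1.8255, 6.1135, 2.1373]
||prox(x)||_1 = 8.9659 + 1.8255 + 6.1135 + 2.1373 = 19.0422


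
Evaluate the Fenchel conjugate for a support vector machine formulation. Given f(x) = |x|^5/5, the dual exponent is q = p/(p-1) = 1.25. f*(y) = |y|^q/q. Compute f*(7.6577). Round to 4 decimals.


The conjugate exponent q satisfies 1/p + 1/q = 1.
p = 5, so q = 5/(5 - 1) = 1.25
|y|^q = 7.6577^1.25 = 12.7386
f*(7.6577) = 12.7386 / 1.25 = 10.1909


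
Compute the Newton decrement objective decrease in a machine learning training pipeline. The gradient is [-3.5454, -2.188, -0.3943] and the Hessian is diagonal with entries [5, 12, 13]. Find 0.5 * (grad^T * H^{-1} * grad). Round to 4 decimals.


Step 1: H is diagonal, so H^(-1) * g = [-0.7091, -0.1823, -0.0303].
Step 2: g^T H^(-1) g = sum_i g_i^2 / H_ii
  = (-3.5454)^2/5 + (-2.188)^2/12 + (-0.3943)^2/13
  = 2.514 + 0.3989 + 0.012 = 2.9249
Step 3: Objective decrease = 0.5 * g^T H^(-1) g = 1.4624


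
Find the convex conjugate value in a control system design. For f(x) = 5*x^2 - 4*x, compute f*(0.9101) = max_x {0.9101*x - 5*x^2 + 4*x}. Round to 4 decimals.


f*(y) = sup_x {y*x - a*x^2 - b*x} = sup_x {(y-b)*x - a*x^2}
FOC: (y - b) - 2a*x = 0 => x* = (y - b)/(2a)
x* = (0.9101 + 4)/(2*5) = 0.491
f*(0.9101) = (y-b)^2/(4a) = (0.9101 + 4)^2/(4*5)
= 24.1091/20 = 1.2055


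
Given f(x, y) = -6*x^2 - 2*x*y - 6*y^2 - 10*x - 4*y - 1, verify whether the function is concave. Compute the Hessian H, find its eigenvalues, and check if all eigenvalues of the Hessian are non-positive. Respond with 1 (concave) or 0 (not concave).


The Hessian of f(x,y) = -6*x^2 - 2*x*y - 6*y^2 - 10*x - 4*y - 1 is:
H = [[-12, -2], [-2, -12]]
Trace = -12 - 12 = -24
Determinant = -12*-12 - (-2)^2 = 140
Discriminant = (-24)^2 - 4*140 = 16.0
Eigenvalues: lambda_1 = -14.0, lambda_2 = -10.0
The function is concave.

1


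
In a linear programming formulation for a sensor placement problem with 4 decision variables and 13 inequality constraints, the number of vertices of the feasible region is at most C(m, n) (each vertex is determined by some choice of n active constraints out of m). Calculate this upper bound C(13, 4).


Each vertex corresponds to some choice of n active constraints out of m, so the number of vertices is at most C(m, n) = m! / (n!(m-n)!).
m = 13, n = 4
Numerator: 13 * 12 * 11 * 10
Denominator: 4! = 24
C(13, 4) = 715


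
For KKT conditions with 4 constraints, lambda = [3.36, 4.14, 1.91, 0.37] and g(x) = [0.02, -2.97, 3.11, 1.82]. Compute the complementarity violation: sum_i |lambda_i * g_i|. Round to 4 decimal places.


KKT complementary slackness check:
lambda_1 * g_1 = 3.36 * 0.02 = 0.0672
lambda_2 * g_2 = 4.14 * -2.97 = -12.2958
lambda_3 * g_3 = 1.91 * 3.11 = 5.9401
lambda_4 * g_4 = 0.37 * 1.82 = 0.6734
Total violation = 0.0672 + 12.2958 + 5.9401 + 0.6734 = 18.9765


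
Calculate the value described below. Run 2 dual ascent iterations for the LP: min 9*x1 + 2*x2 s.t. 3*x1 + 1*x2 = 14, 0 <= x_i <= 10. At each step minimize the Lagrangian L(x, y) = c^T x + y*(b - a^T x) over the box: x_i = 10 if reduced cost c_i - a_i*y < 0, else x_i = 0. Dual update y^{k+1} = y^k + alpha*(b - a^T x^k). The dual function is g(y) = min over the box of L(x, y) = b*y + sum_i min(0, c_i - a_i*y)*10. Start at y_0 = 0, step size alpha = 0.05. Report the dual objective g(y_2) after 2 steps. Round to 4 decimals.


Dual ascent for LP: min 9*x1 + 2*x2, 3*x1 + 1*x2 = 14, 0 <= x_i <= 10
Step 1: y^k = 0.0, reduced costs: (9.0, 2.0)
  x^k = (0.0, 0.0), subgradient = b - a^T x = 14.0
  y^{k+1} = 0.0 + 0.05*14.0 = 0.7
Step 2: y^k = 0.7, reduced costs: (6.9, 1.3)
  x^k = (0.0, 0.0), subgradient = b - a^T x = 14.0
  y^{k+1} = 0.7 + 0.05*14.0 = 1.4
Dual objective at y_2 = 1.4: reduced costs (4.8, 0.6), box minimizer x = (0.0, 0.0)
g(y_2) = b*y + (c1 - a1*y)*x1 + (c2 - a2*y)*x2 = 14*1.4 + 4.8*0.0 + 0.6*0.0 = 19.6 + 0.0 + 0.0 = 19.6


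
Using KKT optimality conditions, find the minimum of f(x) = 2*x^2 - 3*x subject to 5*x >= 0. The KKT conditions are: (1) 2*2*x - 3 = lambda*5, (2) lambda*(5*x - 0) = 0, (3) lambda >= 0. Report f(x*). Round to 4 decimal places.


Step 1: Try lambda = 0 (constraint inactive).
Stationarity: 2*2*x - 3 = 0
x* = 3/(2*2) = 0.75
Check constraint: 5*0.75 = 3.75 >= 0 -- satisfied.
Step 2: Compute optimal value.
f(x*) = 2*0.75^2 - 3*0.75 = -1.125


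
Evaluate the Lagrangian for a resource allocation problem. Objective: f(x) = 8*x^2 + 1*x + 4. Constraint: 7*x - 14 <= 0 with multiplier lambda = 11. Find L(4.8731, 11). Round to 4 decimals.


Step 1: Evaluate f(x).
f(4.8731) = 8*4.8731^2 + 1*4.8731 + 4 = 198.8499
Step 2: Evaluate g(x).
g(4.8731) = 7*4.8731 - 14 = 20.1117
Step 3: Compute Lagrangian.
L = 198.8499 + 11*20.1117 = 420.0786


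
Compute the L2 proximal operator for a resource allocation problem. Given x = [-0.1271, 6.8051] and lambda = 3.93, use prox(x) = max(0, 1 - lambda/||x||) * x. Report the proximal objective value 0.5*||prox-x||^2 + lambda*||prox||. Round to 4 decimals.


Step 1: Compute ||x||.
||x|| = 6.8063
Step 2: Compute scaling factor.
scale = max(0, 1 - 3.93/6.8063) = 0.4226
Step 3: prox(x) = [-0.0537, 2.8758]
||prox(x)|| = 2.8763
Step 4: Proximal objective.
0.5*||prox-x||^2 = 7.7225
lambda*||prox|| = 11.3039
Total = 19.0263


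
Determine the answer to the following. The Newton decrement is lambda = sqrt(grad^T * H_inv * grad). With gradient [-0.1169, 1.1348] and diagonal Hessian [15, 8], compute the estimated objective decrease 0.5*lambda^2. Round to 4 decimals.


Step 1: H is diagonal, so H^(-1) * g = [-0.0078, 0.1419].
Step 2: g^T H^(-1) g = sum_i g_i^2 / H_ii
  = (-0.1169)^2/15 + (1.1348)^2/8
  = 0.0009 + 0.161 = 0.1619
Step 3: Objective decrease = 0.5 * g^T H^(-1) g = 0.0809


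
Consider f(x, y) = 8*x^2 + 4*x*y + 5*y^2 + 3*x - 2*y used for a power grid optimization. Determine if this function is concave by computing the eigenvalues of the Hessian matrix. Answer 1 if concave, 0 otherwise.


The Hessian of f(x,y) = 8*x^2 + 4*x*y + 5*y^2 + 3*x - 2*y is:
H = [[16, 4], [4, 10]]
Trace = 16 + 10 = 26
Determinant = 16*10 - (4)^2 = 144
Discriminant = (26)^2 - 4*144 = 100.0
Eigenvalues: lambda_1 = 8.0, lambda_2 = 18.0
The function is not concave.

0


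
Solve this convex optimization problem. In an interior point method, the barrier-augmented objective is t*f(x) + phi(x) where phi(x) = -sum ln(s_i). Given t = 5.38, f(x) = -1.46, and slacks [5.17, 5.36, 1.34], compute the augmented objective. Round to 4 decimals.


Step 1: Compute log-barrier.
ln values: [1.6429, 1.679, 0.2927]
phi = -(1.6429 + 1.679 + 0.2927) = -3.6145
Step 2: Compute augmented objective.
t*f(x) = 5.38*-1.46 = -7.8548
Total = -7.8548 - 3.6145 = -11.4693


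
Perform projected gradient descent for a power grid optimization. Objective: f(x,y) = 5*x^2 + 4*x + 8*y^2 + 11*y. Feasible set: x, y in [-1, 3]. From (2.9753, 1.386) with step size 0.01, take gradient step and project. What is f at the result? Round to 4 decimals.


Step 1: Compute gradient at (2.9753, 1.386).
grad_x = 2*5*2.9753 + 4 = 33.753
grad_y = 2*8*1.386 + 11 = 33.176
Step 2: Gradient step.
x_raw = 2.9753 - 0.01*33.753 = 2.6378
y_raw = 1.386 - 0.01*33.176 = 1.0542
Step 3: Project onto [-1, 3].
x_proj = clip(2.6378) = 2.6378
y_proj = clip(1.0542) = 1.0542
Step 4: Evaluate f.
f(2.6378, 1.0542) = 65.8282


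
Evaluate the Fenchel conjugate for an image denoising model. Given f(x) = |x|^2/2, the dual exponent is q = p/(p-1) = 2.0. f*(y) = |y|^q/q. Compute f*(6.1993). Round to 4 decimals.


The conjugate exponent q satisfies 1/p + 1/q = 1.
p = 2, so q = 2/(2 - 1) = 2.0
|y|^q = 6.1993^2.0 = 38.4313
f*(6.1993) = 38.4313 / 2.0 = 19.2157


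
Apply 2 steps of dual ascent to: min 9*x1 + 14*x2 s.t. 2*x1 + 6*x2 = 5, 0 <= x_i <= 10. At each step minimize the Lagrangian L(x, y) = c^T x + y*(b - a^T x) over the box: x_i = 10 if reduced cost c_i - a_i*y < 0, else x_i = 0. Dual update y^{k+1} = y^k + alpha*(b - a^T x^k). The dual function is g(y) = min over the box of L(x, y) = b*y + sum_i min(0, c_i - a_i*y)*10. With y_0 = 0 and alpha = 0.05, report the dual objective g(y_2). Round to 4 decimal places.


Dual ascent for LP: min 9*x1 + 14*x2, 2*x1 + 6*x2 = 5, 0 <= x_i <= 10
Step 1: y^k = 0.0, reduced costs: (9.0, 14.0)
  x^k = (0.0, 0.0), subgradient = b - a^T x = 5.0
  y^{k+1} = 0.0 + 0.05*5.0 = 0.25
Step 2: y^k = 0.25, reduced costs: (8.5, 12.5)
  x^k = (0.0, 0.0), subgradient = b - a^T x = 5.0
  y^{k+1} = 0.25 + 0.05*5.0 = 0.5
Dual objective at y_2 = 0.5: reduced costs (8.0, 11.0), box minimizer x = (0.0, 0.0)
g(y_2) = b*y + (c1 - a1*y)*x1 + (c2 - a2*y)*x2 = 5*0.5 + 8.0*0.0 + 11.0*0.0 = 2.5 + 0.0 + 0.0 = 2.5


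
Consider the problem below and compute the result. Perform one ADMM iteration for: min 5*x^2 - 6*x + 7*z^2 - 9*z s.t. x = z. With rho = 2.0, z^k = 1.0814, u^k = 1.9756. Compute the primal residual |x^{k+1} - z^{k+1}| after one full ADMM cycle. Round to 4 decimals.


ADMM iteration with rho = 2.0, z^k = 1.0814, u^k = 1.9756
Step 1: x-update.
Minimize 5*x^2 - 6*x + (2.0/2)*(x - 1.0814 + 1.9756)^2
FOC: (2*5 + 2.0)*x = 6 + 2.0*(1.0814 - 1.9756)
x^{k+1} = 0.351
Step 2: z-update.
Minimize 7*z^2 - 9*z + (2.0/2)*(0.351 - z + 1.9756)^2
FOC: (2*7 + 2.0)*z = 9 + 2.0*(0.351 + 1.9756)
z^{k+1} = 0.8533
Step 3: u-update.
u^{k+1} = 1.9756 + 0.351 - 0.8533 = 1.4732
Step 4: Primal residual = |0.351 - 0.8533| = 0.5024


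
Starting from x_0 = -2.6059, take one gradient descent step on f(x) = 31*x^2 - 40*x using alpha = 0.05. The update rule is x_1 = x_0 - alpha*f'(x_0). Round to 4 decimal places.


We compute the gradient at x_0 and apply the update.
f'(x) = 62*x - 40
f'(-2.6059) = 62*-2.6059 - 40 = -201.5658
x_1 = -2.6059 - 0.05*-201.5658 = 7.4724


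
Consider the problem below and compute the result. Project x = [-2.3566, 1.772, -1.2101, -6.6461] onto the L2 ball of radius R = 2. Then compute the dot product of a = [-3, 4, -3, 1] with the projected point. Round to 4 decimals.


Step 1: Compute ||x|| (intermediates to 6 decimals).
||x|| = sqrt((-2.3566)^2 + 1.772^2 + (-1.2101)^2 + (-6.6461)^2) = 7.370789
Step 2: Project.
Since ||x|| > R, scale = R/||x|| = 2/7.370789 = 0.271341, proj(x) = scale * x
proj(x) = [-0.639442, 0.480816, -0.32835, -1.803359]
Step 3: Dot product.
a^T * proj(x) = -3*(-0.639442) + 4*0.480816 - 3*(-0.32835) + 1*(-1.803359) = 3.0233


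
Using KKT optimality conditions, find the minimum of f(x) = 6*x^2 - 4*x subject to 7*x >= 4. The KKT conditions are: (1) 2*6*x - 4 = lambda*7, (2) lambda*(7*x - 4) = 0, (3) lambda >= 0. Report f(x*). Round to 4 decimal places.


Step 1: Try lambda = 0 (constraint inactive).
x_unc = 4/(2*6) = 0.3333
Check: 7*0.3333 = 2.3331 < 4 -- violated!
Step 2: Constraint must be active: 7*x = 4
x* = 4/7 = 0.5714 (rounded; the exact value 4/7 is used below)
lambda = (2*6*(4/7) - 4)/7 = 0.4082
Step 3: Compute optimal value.
f(x*) = 6*(4/7)^2 - 4*(4/7) = -0.3265


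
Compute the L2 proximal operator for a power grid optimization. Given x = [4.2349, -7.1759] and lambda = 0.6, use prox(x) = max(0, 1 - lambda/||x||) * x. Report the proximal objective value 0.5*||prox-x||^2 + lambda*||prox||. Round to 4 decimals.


Step 1: Compute ||x||.
||x|| = 8.3323
Step 2: Compute scaling factor.
scale = max(0, 1 - 0.6/8.3323) = 0.928
Step 3: prox(x) = [3.93, -6.6592]
||prox(x)|| = 7.7323
Step 4: Proximal objective.
0.5*||prox-x||^2 = 0.18
lambda*||prox|| = 4.6394
Total = 4.8194


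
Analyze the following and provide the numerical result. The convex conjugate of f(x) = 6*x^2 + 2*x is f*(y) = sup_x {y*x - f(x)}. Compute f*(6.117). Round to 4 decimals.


f*(y) = sup_x {y*x - a*x^2 - b*x} = sup_x {(y-b)*x - a*x^2}
FOC: (y - b) - 2a*x = 0 => x* = (y - b)/(2a)
x* = (6.117 - 2)/(2*6) = 0.3431
f*(6.117) = (y-b)^2/(4a) = (6.117 - 2)^2/(4*6)
= 16.9497/24 = 0.7062


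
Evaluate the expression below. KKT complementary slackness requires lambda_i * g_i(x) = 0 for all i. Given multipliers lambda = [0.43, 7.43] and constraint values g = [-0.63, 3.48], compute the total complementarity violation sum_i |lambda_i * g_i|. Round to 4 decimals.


KKT complementary slackness check:
lambda_1 * g_1 = 0.43 * -0.63 = -0.2709
lambda_2 * g_2 = 7.43 * 3.48 = 25.8564
Total violation = 0.2709 + 25.8564 = 26.1273


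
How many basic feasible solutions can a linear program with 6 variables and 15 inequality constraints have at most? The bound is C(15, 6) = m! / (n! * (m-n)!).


Each vertex corresponds to some choice of n active constraints out of m, so the number of vertices is at most C(m, n) = m! / (n!(m-n)!).
m = 15, n = 6
Numerator: 15 * 14 * 13 * 12 * 11 * 10
Denominator: 6! = 720
C(15, 6) = 5005


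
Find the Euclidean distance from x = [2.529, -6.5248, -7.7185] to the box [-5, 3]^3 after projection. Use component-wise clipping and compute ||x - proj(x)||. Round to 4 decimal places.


Project each component onto [-5, 3].
clip(2.529) = 2.529, clip(-6.5248) = -5.0, clip(-7.7185) = -5.0
Projection = [2.529, -5.0, -5.0]
Squared diffs: [0.0, 2.325, 7.3902]
Distance = sqrt(9.7152) = 3.1169


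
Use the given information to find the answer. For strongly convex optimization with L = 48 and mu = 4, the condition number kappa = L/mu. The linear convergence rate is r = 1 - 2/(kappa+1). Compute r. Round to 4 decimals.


Step 1: Compute the condition number.
kappa = L/mu = 48/4 = 12.0
Step 2: Compute the convergence rate.
r = 1 - 2/(kappa + 1) = 1 - 2*mu/(L + mu) = (L - mu)/(L + mu) = 44/52 = 0.8462


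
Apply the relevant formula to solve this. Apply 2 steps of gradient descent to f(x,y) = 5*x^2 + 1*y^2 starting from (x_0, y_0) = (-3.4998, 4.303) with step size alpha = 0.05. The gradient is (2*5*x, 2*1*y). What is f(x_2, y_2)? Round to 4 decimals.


Gradient descent on f(x,y) = 5*x^2 + 1*y^2.
Starting point: (-3.4998, 4.303), alpha = 0.05
Step 1: grad_x = 2*5*-3.4998 = -34.998, grad_y = 2*1*4.303 = 8.606
  x_1 = -3.4998 - 0.05*-34.998 = -1.7499
  y_1 = 4.303 - 0.05*8.606 = 3.8727
Step 2: grad_x = 2*5*-1.7499 = -17.499, grad_y = 2*1*3.8727 = 7.7454
  x_2 = -1.7499 - 0.05*-17.499 = -0.875
  y_2 = 3.8727 - 0.05*7.7454 = 3.4854
f(-0.875, 3.4854) = 5*(-0.875)^2 + 1*3.4854^2 = 15.9759


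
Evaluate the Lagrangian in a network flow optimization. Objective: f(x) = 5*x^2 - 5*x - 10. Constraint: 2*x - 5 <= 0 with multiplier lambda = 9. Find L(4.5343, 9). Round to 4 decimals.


Step 1: Evaluate f(x).
f(4.5343) = 5*4.5343^2 - 5*4.5343 - 10 = 70.1279
Step 2: Evaluate g(x).
g(4.5343) = 2*4.5343 - 5 = 4.0686
Step 3: Compute Lagrangian.
L = 70.1279 + 9*4.0686 = 106.7453


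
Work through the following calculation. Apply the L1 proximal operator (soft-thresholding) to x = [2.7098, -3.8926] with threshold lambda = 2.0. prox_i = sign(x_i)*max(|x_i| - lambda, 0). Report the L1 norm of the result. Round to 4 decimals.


Soft-thresholding with lambda = 2.0:
prox(2.7098) = sign(2.7098)*max(|2.7098| - 2.0, 0) = 0.7098
prox(-3.8926) = sign(-3.8926)*max(|-3.8926| - 2.0, 0) = -1.8926
prox(x) = [0.7098, -1.8926]
||prox(x)||_1 = 0.7098 + 1.8926 = 2.6024


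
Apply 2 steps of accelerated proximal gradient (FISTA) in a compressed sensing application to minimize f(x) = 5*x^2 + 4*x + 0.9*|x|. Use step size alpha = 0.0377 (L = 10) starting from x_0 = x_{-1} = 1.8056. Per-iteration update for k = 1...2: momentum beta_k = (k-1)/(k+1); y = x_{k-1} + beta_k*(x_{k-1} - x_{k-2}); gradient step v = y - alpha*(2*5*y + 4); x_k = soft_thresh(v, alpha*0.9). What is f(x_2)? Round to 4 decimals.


FISTA on f(x) = 5*x^2 + 4*x + 0.9*|x|
L = 10, alpha = 0.0377
Iteration 1: beta = 0.0, y = 1.8056 + 0.0*(1.8056 - 1.8056) = 1.8056
  grad(y) = 22.056, v = y - alpha*grad = 0.9741
  prox(v) = soft_thresh(0.9741, 0.0339) = 0.9402
Iteration 2: beta = 0.3333, y = 0.9402 + 0.3333*(0.9402 - 1.8056) = 0.6517
  grad(y) = 10.5168, v = y - alpha*grad = 0.2552
  prox(v) = soft_thresh(0.2552, 0.0339) = 0.2213
f(x_2) = 5*0.2213^2 + 4*0.2213 + 0.9*|0.2213| = 1.329


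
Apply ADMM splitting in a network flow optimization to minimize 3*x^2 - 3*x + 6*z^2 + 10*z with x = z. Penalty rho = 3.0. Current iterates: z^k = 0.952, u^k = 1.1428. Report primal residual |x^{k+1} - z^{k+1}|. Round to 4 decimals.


ADMM iteration with rho = 3.0, z^k = 0.952, u^k = 1.1428
Step 1: x-update.
Minimize 3*x^2 - 3*x + (3.0/2)*(x - 0.952 + 1.1428)^2
FOC: (2*3 + 3.0)*x = 3 + 3.0*(0.952 - 1.1428)
x^{k+1} = 0.2697
Step 2: z-update.
Minimize 6*z^2 + 10*z + (3.0/2)*(0.2697 - z + 1.1428)^2
FOC: (2*6 + 3.0)*z = -10 + 3.0*(0.2697 + 1.1428)
z^{k+1} = -0.3842
Step 3: u-update.
u^{k+1} = 1.1428 + 0.2697 + 0.3842 = 1.7967
Step 4: Primal residual = |0.2697 + 0.3842| = 0.6539


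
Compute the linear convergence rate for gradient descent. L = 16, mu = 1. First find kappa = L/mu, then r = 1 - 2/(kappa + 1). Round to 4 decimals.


Step 1: Compute the condition number.
kappa = L/mu = 16/1 = 16.0
Step 2: Compute the convergence rate.
r = 1 - 2/(kappa + 1) = 1 - 2*mu/(L + mu) = (L - mu)/(L + mu) = 15/17 = 0.8824


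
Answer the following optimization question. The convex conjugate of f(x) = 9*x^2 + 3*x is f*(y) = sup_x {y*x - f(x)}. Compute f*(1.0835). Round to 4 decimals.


f*(y) = sup_x {y*x - a*x^2 - b*x} = sup_x {(y-b)*x - a*x^2}
FOC: (y - b) - 2a*x = 0 => x* = (y - b)/(2a)
x* = (1.0835 - 3)/(2*9) = -0.1065
f*(1.0835) = (y-b)^2/(4a) = (1.0835 - 3)^2/(4*9)
= 3.673/36 = 0.102


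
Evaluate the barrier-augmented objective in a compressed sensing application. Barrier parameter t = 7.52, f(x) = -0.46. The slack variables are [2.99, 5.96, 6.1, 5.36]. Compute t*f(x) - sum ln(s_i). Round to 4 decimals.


Step 1: Compute log-barrier.
ln values: [1.0953, 1.7851, 1.8083, 1.679]
phi = -(1.0953 + 1.7851 + 1.8083 + 1.679) = -6.3676
Step 2: Compute augmented objective.
t*f(x) = 7.52*-0.46 = -3.4592
Total = -3.4592 - 6.3676 = -9.8268


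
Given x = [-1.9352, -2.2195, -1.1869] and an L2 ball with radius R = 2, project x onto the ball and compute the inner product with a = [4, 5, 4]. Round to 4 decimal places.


Step 1: Compute ||x|| (intermediates to 6 decimals).
||x|| = sqrt((-1.9352)^2 + (-2.2195)^2 + (-1.1869)^2) = 3.174888
Step 2: Project.
Since ||x|| > R, scale = R/||x|| = 2/3.174888 = 0.629943, proj(x) = scale * x
proj(x) = [-1.219066, -1.398158, -0.747679]
Step 3: Dot product.
a^T * proj(x) = 4*(-1.219066) + 5*(-1.398158) + 4*(-0.747679) = -14.8578


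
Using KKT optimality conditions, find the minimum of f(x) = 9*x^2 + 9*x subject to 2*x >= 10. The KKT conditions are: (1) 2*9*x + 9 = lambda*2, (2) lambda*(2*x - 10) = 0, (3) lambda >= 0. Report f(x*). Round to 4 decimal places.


Step 1: Try lambda = 0 (constraint inactive).
x_unc = -9/(2*9) = -0.5
Check: 2*-0.5 = -1.0 < 10 -- violated!
Step 2: Constraint must be active: 2*x = 10
x* = 10/2 = 5.0
lambda = (2*9*5.0 + 9)/2 = 49.5
Step 3: Compute optimal value.
f(x*) = 9*5.0^2 + 9*5.0 = 270.0


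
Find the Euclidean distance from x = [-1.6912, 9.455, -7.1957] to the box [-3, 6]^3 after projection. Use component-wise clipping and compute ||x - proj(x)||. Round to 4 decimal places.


Project each component onto [-3, 6].
clip(-1.6912) = -1.6912, clip(9.455) = 6.0, clip(-7.1957) = -3.0
Projection = [-1.6912, 6.0, -3.0]
Squared diffs: [0.0, 11.937, 17.6039]
Distance = sqrt(29.5409) = 5.4352


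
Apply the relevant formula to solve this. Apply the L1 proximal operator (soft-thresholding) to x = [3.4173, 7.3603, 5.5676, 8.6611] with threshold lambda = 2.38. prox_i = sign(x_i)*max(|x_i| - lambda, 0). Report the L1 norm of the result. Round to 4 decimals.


Soft-thresholding with lambda = 2.38:
prox(3.4173) = sign(3.4173)*max(|3.4173| - 2.38, 0) = 1.0373
prox(7.3603) = sign(7.3603)*max(|7.3603| - 2.38, 0) = 4.9803
prox(5.5676) = sign(5.5676)*max(|5.5676| - 2.38, 0) = 3.1876
prox(8.6611) = sign(8.6611)*max(|8.6611| - 2.38, 0) = 6.2811
prox(x) = [1.0373, 4.9803, 3.1876, 6.2811]
||prox(x)||_1 = 1.0373 + 4.9803 + 3.1876 + 6.2811 = 15.4863


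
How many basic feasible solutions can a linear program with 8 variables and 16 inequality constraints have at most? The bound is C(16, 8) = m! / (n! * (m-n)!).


Each vertex corresponds to some choice of n active constraints out of m, so the number of vertices is at most C(m, n) = m! / (n!(m-n)!).
m = 16, n = 8
Numerator: 16 * 15 * 14 * 13 * 12 * 11 * 10 * 9
Denominator: 8! = 40320
C(16, 8) = 12870


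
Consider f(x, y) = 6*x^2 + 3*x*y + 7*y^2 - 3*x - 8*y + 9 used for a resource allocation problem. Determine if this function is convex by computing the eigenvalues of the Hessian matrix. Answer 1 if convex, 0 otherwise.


The Hessian of f(x,y) = 6*x^2 + 3*x*y + 7*y^2 - 3*x - 8*y + 9 is:
H = [[12, 3], [3, 14]]
Trace = 12 + 14 = 26
Determinant = 12*14 - (3)^2 = 159
Discriminant = (26)^2 - 4*159 = 40.0
Eigenvalues: lambda_1 = 9.8377, lambda_2 = 16.1623
The function is convex.

1


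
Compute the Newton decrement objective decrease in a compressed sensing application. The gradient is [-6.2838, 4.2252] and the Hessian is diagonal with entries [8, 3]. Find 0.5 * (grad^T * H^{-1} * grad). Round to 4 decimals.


Step 1: H is diagonal, so H^(-1) * g = [-0.7855, 1.4084].
Step 2: g^T H^(-1) g = sum_i g_i^2 / H_ii
  = (-6.2838)^2/8 + (4.2252)^2/3
  = 4.9358 + 5.9508 = 10.8865
Step 3: Objective decrease = 0.5 * g^T H^(-1) g = 5.4433


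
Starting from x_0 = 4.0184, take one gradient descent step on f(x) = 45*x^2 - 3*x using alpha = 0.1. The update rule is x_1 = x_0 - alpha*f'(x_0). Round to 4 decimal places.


We compute the gradient at x_0 and apply the update.
f'(x) = 90*x - 3
f'(4.0184) = 90*4.0184 - 3 = 358.656
x_1 = 4.0184 - 0.1*358.656 = -31.8472


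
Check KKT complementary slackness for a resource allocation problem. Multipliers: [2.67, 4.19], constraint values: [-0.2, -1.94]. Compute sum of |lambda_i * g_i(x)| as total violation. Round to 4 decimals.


KKT complementary slackness check:
lambda_1 * g_1 = 2.67 * -0.2 = -0.534
lambda_2 * g_2 = 4.19 * -1.94 = -8.1286
Total violation = 0.534 + 8.1286 = 8.6626


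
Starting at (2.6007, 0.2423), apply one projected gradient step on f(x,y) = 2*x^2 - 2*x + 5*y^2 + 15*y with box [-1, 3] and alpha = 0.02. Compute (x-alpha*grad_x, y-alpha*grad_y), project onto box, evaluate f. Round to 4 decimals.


Step 1: Compute gradient at (2.6007, 0.2423).
grad_x = 2*2*2.6007 - 2 = 8.4028
grad_y = 2*5*0.2423 + 15 = 17.423
Step 2: Gradient step.
x_raw = 2.6007 - 0.02*8.4028 = 2.4326
y_raw = 0.2423 - 0.02*17.423 = -0.1062
Step 3: Project onto [-1, 3].
x_proj = clip(2.4326) = 2.4326
y_proj = clip(-0.1062) = -0.1062
Step 4: Evaluate f.
f(2.4326, -0.1062) = 5.4342


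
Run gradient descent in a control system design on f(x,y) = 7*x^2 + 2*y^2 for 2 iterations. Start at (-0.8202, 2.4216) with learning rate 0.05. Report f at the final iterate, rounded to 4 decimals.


Gradient descent on f(x,y) = 7*x^2 + 2*y^2.
Starting point: (-0.8202, 2.4216), alpha = 0.05
Step 1: grad_x = 2*7*-0.8202 = -11.4828, grad_y = 2*2*2.4216 = 9.6864
  x_1 = -0.8202 - 0.05*-11.4828 = -0.2461
  y_1 = 2.4216 - 0.05*9.6864 = 1.9373
Step 2: grad_x = 2*7*-0.2461 = -3.4448, grad_y = 2*2*1.9373 = 7.7491
  x_2 = -0.2461 - 0.05*-3.4448 = -0.0738
  y_2 = 1.9373 - 0.05*7.7491 = 1.5498
f(-0.0738, 1.5498) = 7*(-0.0738)^2 + 2*1.5498^2 = 4.8421


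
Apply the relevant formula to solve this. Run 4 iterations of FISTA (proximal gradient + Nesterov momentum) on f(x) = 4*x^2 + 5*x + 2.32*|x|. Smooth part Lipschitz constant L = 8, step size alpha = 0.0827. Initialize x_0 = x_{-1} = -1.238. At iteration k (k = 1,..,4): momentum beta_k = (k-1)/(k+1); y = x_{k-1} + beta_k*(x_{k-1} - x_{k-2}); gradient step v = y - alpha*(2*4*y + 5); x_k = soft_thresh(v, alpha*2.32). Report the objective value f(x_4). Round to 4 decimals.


FISTA on f(x) = 4*x^2 + 5*x + 2.32*|x|
L = 8, alpha = 0.0827
Iteration 1: beta = 0.0, y = -1.238 + 0.0*(-1.238 + 1.238) = -1.238
  grad(y) = -4.904, v = y - alpha*grad = -0.8324
  prox(v) = soft_thresh(-0.8324, 0.1919) = -0.6406
Iteration 2: beta = 0.3333, y = -0.6406 + 0.3333*(-0.6406 + 1.238) = -0.4414
  grad(y) = 1.4685, v = y - alpha*grad = -0.5629
  prox(v) = soft_thresh(-0.5629, 0.1919) = -0.371
Iteration 3: beta = 0.5, y = -0.371 + 0.5*(-0.371 + 0.6406) = -0.2362
  grad(y) = 3.1101, v = y - alpha*grad = -0.4934
  prox(v) = soft_thresh(-0.4934, 0.1919) = -0.3016
Iteration 4: beta = 0.6, y = -0.3016 + 0.6*(-0.3016 + 0.371) = -0.2599
  grad(y) = 2.9207, v = y - alpha*grad = -0.5015
  prox(v) = soft_thresh(-0.5015, 0.1919) = -0.3096
f(x_4) = 4*(-0.3096)^2 + 5*(-0.3096) + 2.32*|-0.3096| = -0.4463


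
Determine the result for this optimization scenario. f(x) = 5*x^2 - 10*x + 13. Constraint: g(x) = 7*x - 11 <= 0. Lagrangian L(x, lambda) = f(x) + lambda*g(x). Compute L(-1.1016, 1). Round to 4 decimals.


Step 1: Evaluate f(x).
f(-1.1016) = 5*(-1.1016)^2 - 10*(-1.1016) + 13 = 30.0836
Step 2: Evaluate g(x).
g(-1.1016) = 7*-1.1016 - 11 = -18.7112
Step 3: Compute Lagrangian.
L = 30.0836 + 1*-18.7112 = 11.3724


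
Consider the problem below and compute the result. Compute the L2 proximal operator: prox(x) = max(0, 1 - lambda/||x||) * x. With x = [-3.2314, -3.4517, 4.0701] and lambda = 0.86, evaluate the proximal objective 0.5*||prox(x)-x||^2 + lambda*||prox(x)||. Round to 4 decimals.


Step 1: Compute ||x||.
||x|| = 6.2387
Step 2: Compute scaling factor.
scale = max(0, 1 - 0.86/6.2387) = 0.8622
Step 3: prox(x) = [-2.786, -2.9759, 3.509]
||prox(x)|| = 5.3787
Step 4: Proximal objective.
0.5*||prox-x||^2 = 0.3698
lambda*||prox|| = 4.6257
Total = 4.9955


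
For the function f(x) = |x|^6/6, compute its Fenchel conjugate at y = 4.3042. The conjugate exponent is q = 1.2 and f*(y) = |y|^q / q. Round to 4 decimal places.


The conjugate exponent q satisfies 1/p + 1/q = 1.
p = 6, so q = 6/(6 - 1) = 1.2
|y|^q = 4.3042^1.2 = 5.7633
f*(4.3042) = 5.7633 / 1.2 = 4.8027


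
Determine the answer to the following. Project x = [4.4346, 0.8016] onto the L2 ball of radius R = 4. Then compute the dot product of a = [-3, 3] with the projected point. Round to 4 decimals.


Step 1: Compute ||x|| (intermediates to 6 decimals).
||x|| = sqrt(4.4346^2 + 0.8016^2) = 4.506466
Step 2: Project.
Since ||x|| > R, scale = R/||x|| = 4/4.506466 = 0.887613, proj(x) = scale * x
proj(x) = [3.936209, 0.711511]
Step 3: Dot product.
a^T * proj(x) = -3*3.936209 + 3*0.711511 = -9.6741


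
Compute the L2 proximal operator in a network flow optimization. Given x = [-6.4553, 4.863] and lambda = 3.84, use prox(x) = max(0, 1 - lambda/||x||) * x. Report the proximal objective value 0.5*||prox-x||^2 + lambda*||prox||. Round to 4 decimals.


Step 1: Compute ||x||.
||x|| = 8.0821
Step 2: Compute scaling factor.
scale = max(0, 1 - 3.84/8.0821) = 0.5249
Step 3: prox(x) = [-3.3882, 2.5525]
||prox(x)|| = 4.2421
Step 4: Proximal objective.
0.5*||prox-x||^2 = 7.3728
lambda*||prox|| = 16.2897
Total = 23.6623


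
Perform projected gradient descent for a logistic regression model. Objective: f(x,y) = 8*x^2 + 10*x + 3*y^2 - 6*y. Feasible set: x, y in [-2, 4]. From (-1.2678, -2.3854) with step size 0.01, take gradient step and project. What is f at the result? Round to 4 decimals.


Step 1: Compute gradient at (-1.2678, -2.3854).
grad_x = 2*8*-1.2678 + 10 = -10.2848
grad_y = 2*3*-2.3854 - 6 = -20.3124
Step 2: Gradient step.
x_raw = -1.2678 - 0.01*-10.2848 = -1.165
y_raw = -2.3854 - 0.01*-20.3124 = -2.1823
Step 3: Project onto [-2, 4].
x_proj = clip(-1.165) = -1.165
y_proj = clip(-2.1823) = -2.0
Step 4: Evaluate f.
f(-1.165, -2.0) = 23.2074


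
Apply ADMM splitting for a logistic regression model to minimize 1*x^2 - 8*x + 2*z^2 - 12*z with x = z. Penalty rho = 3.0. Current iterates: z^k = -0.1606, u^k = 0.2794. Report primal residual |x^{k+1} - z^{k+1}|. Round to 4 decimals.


ADMM iteration with rho = 3.0, z^k = -0.1606, u^k = 0.2794
Step 1: x-update.
Minimize 1*x^2 - 8*x + (3.0/2)*(x + 0.1606 + 0.2794)^2
FOC: (2*1 + 3.0)*x = 8 + 3.0*(-0.1606 - 0.2794)
x^{k+1} = 1.336
Step 2: z-update.
Minimize 2*z^2 - 12*z + (3.0/2)*(1.336 - z + 0.2794)^2
FOC: (2*2 + 3.0)*z = 12 + 3.0*(1.336 + 0.2794)
z^{k+1} = 2.4066
Step 3: u-update.
u^{k+1} = 0.2794 + 1.336 - 2.4066 = -0.7912
Step 4: Primal residual = |1.336 - 2.4066| = 1.0706


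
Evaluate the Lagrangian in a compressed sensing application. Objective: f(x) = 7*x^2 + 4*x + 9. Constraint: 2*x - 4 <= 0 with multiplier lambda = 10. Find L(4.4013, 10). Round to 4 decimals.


Step 1: Evaluate f(x).
f(4.4013) = 7*4.4013^2 + 4*4.4013 + 9 = 162.2053
Step 2: Evaluate g(x).
g(4.4013) = 2*4.4013 - 4 = 4.8026
Step 3: Compute Lagrangian.
L = 162.2053 + 10*4.8026 = 210.2313


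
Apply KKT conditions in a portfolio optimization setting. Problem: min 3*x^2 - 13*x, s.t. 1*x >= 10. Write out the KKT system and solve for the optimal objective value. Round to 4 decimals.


Step 1: Try lambda = 0 (constraint inactive).
x_unc = 13/(2*3) = 2.1667
Check: 1*2.1667 = 2.1667 < 10 -- violated!
Step 2: Constraint must be active: 1*x = 10
x* = 10/1 = 10.0
lambda = (2*3*10.0 - 13)/1 = 47.0
Step 3: Compute optimal value.
f(x*) = 3*10.0^2 - 13*10.0 = 170.0


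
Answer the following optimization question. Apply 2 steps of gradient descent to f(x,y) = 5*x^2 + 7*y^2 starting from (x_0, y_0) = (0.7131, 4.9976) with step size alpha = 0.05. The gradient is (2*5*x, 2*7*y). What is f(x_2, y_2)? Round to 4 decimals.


Gradient descent on f(x,y) = 5*x^2 + 7*y^2.
Starting point: (0.7131, 4.9976), alpha = 0.05
Step 1: grad_x = 2*5*0.7131 = 7.131, grad_y = 2*7*4.9976 = 69.9664
  x_1 = 0.7131 - 0.05*7.131 = 0.3566
  y_1 = 4.9976 - 0.05*69.9664 = 1.4993
Step 2: grad_x = 2*5*0.3566 = 3.5655, grad_y = 2*7*1.4993 = 20.9899
  x_2 = 0.3566 - 0.05*3.5655 = 0.1783
  y_2 = 1.4993 - 0.05*20.9899 = 0.4498
f(0.1783, 0.4498) = 5*0.1783^2 + 7*0.4498^2 = 1.575


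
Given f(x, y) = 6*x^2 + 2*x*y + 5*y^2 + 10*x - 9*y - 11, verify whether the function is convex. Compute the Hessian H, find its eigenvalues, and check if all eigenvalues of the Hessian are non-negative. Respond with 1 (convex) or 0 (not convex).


The Hessian of f(x,y) = 6*x^2 + 2*x*y + 5*y^2 + 10*x - 9*y - 11 is:
H = [[12, 2], [2, 10]]
Trace = 12 + 10 = 22
Determinant = 12*10 - (2)^2 = 116
Discriminant = (22)^2 - 4*116 = 20.0
Eigenvalues: lambda_1 = 8.7639, lambda_2 = 13.2361
The function is convex.

1


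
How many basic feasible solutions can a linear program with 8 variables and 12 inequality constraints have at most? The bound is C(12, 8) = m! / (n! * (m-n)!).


Each vertex corresponds to some choice of n active constraints out of m, so the number of vertices is at most C(m, n) = m! / (n!(m-n)!).
m = 12, n = 8
Numerator: 12 * 11 * 10 * 9 * 8 * 7 * 6 * 5
Denominator: 8! = 40320
C(12, 8) = 495


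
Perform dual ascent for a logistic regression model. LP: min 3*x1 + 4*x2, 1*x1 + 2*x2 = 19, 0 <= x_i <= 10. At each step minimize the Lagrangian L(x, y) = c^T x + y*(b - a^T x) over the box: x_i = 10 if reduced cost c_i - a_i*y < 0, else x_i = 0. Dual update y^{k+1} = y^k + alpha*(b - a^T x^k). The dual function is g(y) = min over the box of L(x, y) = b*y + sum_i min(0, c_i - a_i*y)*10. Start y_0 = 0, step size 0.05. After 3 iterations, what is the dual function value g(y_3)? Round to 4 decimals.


Dual ascent for LP: min 3*x1 + 4*x2, 1*x1 + 2*x2 = 19, 0 <= x_i <= 10
Step 1: y^k = 0.0, reduced costs: (3.0, 4.0)
  x^k = (0.0, 0.0), subgradient = b - a^T x = 19.0
  y^{k+1} = 0.0 + 0.05*19.0 = 0.95
Step 2: y^k = 0.95, reduced costs: (2.05, 2.1)
  x^k = (0.0, 0.0), subgradient = b - a^T x = 19.0
  y^{k+1} = 0.95 + 0.05*19.0 = 1.9
Step 3: y^k = 1.9, reduced costs: (1.1, 0.2)
  x^k = (0.0, 0.0), subgradient = b - a^T x = 19.0
  y^{k+1} = 1.9 + 0.05*19.0 = 2.85
Dual objective at y_3 = 2.85: reduced costs (0.15, -1.7), box minimizer x = (0.0, 10.0)
g(y_3) = b*y + (c1 - a1*y)*x1 + (c2 - a2*y)*x2 = 19*2.85 + 0.15*0.0 + (-1.7)*10.0 = 54.15 + 0.0 - 17.0 = 37.15
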